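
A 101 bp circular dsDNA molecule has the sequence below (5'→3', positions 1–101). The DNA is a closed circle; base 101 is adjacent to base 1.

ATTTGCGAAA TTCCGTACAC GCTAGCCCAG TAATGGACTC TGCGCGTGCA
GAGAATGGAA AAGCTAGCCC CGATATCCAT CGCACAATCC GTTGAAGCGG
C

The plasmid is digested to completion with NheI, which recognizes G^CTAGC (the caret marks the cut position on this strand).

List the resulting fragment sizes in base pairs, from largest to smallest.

59, 42 bp

NheI sites (GCTAGC) start at positions 21, 63.
NheI cuts after the first base of each site, so after positions 21, 63.
Circular molecule, 2 cuts → 2 fragments:
  22–63 → 42 bp
  64–101 then 1–21 → 38 + 21 = 59 bp
Sorted largest to smallest: 59, 42 bp.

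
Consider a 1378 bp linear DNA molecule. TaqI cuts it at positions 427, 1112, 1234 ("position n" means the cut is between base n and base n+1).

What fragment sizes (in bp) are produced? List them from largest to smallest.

685, 427, 144, 122 bp

Linear molecule, 3 cuts → 4 fragments:
  427 − 0 = 427 bp
  1112 − 427 = 685 bp
  1234 − 1112 = 122 bp
  1378 − 1234 = 144 bp
Sorted largest to smallest: 685, 427, 144, 122 bp.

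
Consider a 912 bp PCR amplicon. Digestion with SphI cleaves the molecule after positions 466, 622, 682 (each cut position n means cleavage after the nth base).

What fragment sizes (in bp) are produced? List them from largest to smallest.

Linear molecule, 3 cuts → 4 fragments:
  466 − 0 = 466 bp
  622 − 466 = 156 bp
  682 − 622 = 60 bp
  912 − 682 = 230 bp
Sorted largest to smallest: 466, 230, 156, 60 bp.

466, 230, 156, 60 bp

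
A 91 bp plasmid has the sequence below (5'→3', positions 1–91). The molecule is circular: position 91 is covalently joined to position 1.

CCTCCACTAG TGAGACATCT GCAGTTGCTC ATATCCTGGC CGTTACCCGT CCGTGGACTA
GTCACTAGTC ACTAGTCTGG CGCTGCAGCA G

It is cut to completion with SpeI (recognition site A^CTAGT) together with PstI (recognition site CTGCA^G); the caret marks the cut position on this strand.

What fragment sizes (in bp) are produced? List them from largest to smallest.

34, 17, 16, 10, 7, 7 bp

SpeI sites (ACTAGT) start at positions 6, 57, 64, 71.
SpeI cuts after the first base of each site, so after positions 6, 57, 64, 71.
PstI sites (CTGCAG) start at positions 19, 83.
PstI cuts after base 5 of each site (before the last base), so after positions 23, 87.
Combined cut positions: 6, 23, 57, 64, 71, 87.
Circular molecule, 6 cuts → 6 fragments:
  7–23 → 17 bp
  24–57 → 34 bp
  58–64 → 7 bp
  65–71 → 7 bp
  72–87 → 16 bp
  88–91 then 1–6 → 4 + 6 = 10 bp
Sorted largest to smallest: 34, 17, 16, 10, 7, 7 bp.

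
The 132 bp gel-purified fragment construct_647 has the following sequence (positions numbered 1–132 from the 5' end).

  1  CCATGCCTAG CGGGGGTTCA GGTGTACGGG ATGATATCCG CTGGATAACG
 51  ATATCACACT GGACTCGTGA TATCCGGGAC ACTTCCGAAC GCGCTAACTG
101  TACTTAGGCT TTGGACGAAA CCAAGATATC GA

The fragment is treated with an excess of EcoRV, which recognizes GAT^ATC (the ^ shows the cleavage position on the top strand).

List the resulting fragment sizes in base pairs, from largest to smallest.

56, 35, 19, 17, 5 bp

EcoRV sites (GATATC) start at positions 33, 50, 69, 125.
EcoRV cuts after base 3 of each site, so after positions 35, 52, 71, 127.
Linear molecule, 4 cuts → 5 fragments:
  1–35 → 35 bp
  36–52 → 17 bp
  53–71 → 19 bp
  72–127 → 56 bp
  128–132 → 5 bp
Sorted largest to smallest: 56, 35, 19, 17, 5 bp.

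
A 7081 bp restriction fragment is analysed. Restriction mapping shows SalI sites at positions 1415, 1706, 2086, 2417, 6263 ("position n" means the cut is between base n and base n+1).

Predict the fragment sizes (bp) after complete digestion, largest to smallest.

3846, 1415, 818, 380, 331, 291 bp

Linear molecule, 5 cuts → 6 fragments:
  1415 − 0 = 1415 bp
  1706 − 1415 = 291 bp
  2086 − 1706 = 380 bp
  2417 − 2086 = 331 bp
  6263 − 2417 = 3846 bp
  7081 − 6263 = 818 bp
Sorted largest to smallest: 3846, 1415, 818, 380, 331, 291 bp.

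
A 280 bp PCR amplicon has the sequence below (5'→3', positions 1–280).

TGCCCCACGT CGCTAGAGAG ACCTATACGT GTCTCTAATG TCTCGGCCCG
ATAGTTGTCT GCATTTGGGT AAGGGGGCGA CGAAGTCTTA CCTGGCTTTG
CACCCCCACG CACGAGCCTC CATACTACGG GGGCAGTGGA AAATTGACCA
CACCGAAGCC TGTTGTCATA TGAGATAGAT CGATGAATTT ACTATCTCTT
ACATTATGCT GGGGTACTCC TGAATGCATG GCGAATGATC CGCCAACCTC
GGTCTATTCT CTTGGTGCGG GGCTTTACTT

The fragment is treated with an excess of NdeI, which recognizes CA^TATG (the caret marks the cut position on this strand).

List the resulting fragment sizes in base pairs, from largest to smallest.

The NdeI site (CATATG) starts at position 167.
NdeI cuts after base 2 of each site, so after position 168.
Linear molecule, 1 cut → 2 fragments:
  1–168 → 168 bp
  169–280 → 112 bp
Sorted largest to smallest: 168, 112 bp.

168, 112 bp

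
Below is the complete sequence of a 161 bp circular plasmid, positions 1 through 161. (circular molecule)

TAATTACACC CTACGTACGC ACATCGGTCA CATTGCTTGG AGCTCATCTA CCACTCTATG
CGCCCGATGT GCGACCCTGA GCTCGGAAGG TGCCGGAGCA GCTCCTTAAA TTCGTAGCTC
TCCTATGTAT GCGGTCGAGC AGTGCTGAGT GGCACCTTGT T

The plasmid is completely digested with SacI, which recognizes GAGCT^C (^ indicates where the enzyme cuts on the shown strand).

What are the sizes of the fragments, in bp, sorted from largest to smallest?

122, 39 bp

SacI sites (GAGCTC) start at positions 40, 79.
SacI cuts after base 5 of each site (before the last base), so after positions 44, 83.
Circular molecule, 2 cuts → 2 fragments:
  45–83 → 39 bp
  84–161 then 1–44 → 78 + 44 = 122 bp
Sorted largest to smallest: 122, 39 bp.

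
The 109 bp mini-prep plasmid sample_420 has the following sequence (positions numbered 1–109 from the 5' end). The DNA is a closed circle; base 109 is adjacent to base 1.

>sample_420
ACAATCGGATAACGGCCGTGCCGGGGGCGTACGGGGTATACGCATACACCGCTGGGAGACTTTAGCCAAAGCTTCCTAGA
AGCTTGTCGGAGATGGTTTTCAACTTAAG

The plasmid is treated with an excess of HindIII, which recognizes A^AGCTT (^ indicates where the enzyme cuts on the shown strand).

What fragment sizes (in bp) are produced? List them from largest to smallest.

HindIII sites (AAGCTT) start at positions 69, 80.
HindIII cuts after the first base of each site, so after positions 69, 80.
Circular molecule, 2 cuts → 2 fragments:
  70–80 → 11 bp
  81–109 then 1–69 → 29 + 69 = 98 bp
Sorted largest to smallest: 98, 11 bp.

98, 11 bp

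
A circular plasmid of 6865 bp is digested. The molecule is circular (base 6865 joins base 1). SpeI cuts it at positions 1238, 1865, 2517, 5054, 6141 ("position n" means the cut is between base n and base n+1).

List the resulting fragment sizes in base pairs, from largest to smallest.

Circular molecule, 5 cuts → 5 fragments:
  1865 − 1238 = 627 bp
  2517 − 1865 = 652 bp
  5054 − 2517 = 2537 bp
  6141 − 5054 = 1087 bp
  wrap: 6865 − 6141 + 1238 = 1962 bp
Sorted largest to smallest: 2537, 1962, 1087, 652, 627 bp.

2537, 1962, 1087, 652, 627 bp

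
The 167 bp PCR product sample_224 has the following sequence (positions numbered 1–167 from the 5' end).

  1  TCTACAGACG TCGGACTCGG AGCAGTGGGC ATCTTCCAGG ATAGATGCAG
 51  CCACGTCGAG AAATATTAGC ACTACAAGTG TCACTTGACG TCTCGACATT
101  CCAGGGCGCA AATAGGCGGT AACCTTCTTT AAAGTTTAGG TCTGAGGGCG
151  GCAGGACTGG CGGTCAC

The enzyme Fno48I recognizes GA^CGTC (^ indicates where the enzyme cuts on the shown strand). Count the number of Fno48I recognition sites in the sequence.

GACGTC occurs starting at positions 7, 87.
Fno48I cuts at 2 sites.

2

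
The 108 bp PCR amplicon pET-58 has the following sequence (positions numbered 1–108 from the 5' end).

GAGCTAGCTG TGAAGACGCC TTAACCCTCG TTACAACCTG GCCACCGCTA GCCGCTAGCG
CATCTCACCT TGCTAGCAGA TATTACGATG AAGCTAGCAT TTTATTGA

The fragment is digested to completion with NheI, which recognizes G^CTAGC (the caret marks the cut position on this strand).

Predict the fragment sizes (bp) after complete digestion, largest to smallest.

NheI sites (GCTAGC) start at positions 3, 47, 54, 72, 93.
NheI cuts after the first base of each site, so after positions 3, 47, 54, 72, 93.
Linear molecule, 5 cuts → 6 fragments:
  1–3 → 3 bp
  4–47 → 44 bp
  48–54 → 7 bp
  55–72 → 18 bp
  73–93 → 21 bp
  94–108 → 15 bp
Sorted largest to smallest: 44, 21, 18, 15, 7, 3 bp.

44, 21, 18, 15, 7, 3 bp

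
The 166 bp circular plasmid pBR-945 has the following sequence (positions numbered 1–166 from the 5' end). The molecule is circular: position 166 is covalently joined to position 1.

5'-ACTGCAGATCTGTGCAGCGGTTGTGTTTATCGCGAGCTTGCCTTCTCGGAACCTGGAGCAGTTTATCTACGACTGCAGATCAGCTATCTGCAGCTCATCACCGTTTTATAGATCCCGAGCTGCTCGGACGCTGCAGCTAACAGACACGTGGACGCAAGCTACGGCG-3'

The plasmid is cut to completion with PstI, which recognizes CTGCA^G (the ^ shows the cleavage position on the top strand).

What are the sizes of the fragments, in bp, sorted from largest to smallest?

71, 43, 37, 15 bp

PstI sites (CTGCAG) start at positions 2, 73, 88, 131.
PstI cuts after base 5 of each site (before the last base), so after positions 6, 77, 92, 135.
Circular molecule, 4 cuts → 4 fragments:
  7–77 → 71 bp
  78–92 → 15 bp
  93–135 → 43 bp
  136–166 then 1–6 → 31 + 6 = 37 bp
Sorted largest to smallest: 71, 43, 37, 15 bp.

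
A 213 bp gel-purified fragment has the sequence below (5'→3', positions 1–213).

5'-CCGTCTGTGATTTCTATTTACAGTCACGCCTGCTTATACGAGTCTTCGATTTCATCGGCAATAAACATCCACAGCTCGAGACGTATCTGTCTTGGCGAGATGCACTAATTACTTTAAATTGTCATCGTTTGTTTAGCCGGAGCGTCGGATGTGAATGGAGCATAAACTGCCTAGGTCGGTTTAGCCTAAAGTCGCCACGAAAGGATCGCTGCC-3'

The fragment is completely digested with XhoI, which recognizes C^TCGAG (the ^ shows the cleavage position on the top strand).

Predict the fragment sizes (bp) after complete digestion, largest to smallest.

The XhoI site (CTCGAG) starts at position 75.
XhoI cuts after the first base of each site, so after position 75.
Linear molecule, 1 cut → 2 fragments:
  1–75 → 75 bp
  76–213 → 138 bp
Sorted largest to smallest: 138, 75 bp.

138, 75 bp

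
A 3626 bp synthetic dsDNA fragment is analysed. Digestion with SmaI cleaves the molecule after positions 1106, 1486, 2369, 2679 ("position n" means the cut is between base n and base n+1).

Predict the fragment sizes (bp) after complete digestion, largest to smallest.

Linear molecule, 4 cuts → 5 fragments:
  1106 − 0 = 1106 bp
  1486 − 1106 = 380 bp
  2369 − 1486 = 883 bp
  2679 − 2369 = 310 bp
  3626 − 2679 = 947 bp
Sorted largest to smallest: 1106, 947, 883, 380, 310 bp.

1106, 947, 883, 380, 310 bp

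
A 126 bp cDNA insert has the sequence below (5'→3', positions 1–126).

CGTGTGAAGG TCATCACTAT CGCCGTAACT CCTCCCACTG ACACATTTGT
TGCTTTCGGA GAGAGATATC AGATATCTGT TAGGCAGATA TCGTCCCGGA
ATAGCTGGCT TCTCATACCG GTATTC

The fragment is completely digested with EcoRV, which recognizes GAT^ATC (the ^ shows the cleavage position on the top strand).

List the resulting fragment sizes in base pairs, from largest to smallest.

67, 37, 15, 7 bp

EcoRV sites (GATATC) start at positions 65, 72, 87.
EcoRV cuts after base 3 of each site, so after positions 67, 74, 89.
Linear molecule, 3 cuts → 4 fragments:
  1–67 → 67 bp
  68–74 → 7 bp
  75–89 → 15 bp
  90–126 → 37 bp
Sorted largest to smallest: 67, 37, 15, 7 bp.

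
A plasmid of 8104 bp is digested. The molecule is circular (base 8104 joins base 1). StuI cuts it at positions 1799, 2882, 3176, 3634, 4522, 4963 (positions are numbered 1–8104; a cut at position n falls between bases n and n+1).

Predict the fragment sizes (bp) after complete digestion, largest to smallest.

Circular molecule, 6 cuts → 6 fragments:
  2882 − 1799 = 1083 bp
  3176 − 2882 = 294 bp
  3634 − 3176 = 458 bp
  4522 − 3634 = 888 bp
  4963 − 4522 = 441 bp
  wrap: 8104 − 4963 + 1799 = 4940 bp
Sorted largest to smallest: 4940, 1083, 888, 458, 441, 294 bp.

4940, 1083, 888, 458, 441, 294 bp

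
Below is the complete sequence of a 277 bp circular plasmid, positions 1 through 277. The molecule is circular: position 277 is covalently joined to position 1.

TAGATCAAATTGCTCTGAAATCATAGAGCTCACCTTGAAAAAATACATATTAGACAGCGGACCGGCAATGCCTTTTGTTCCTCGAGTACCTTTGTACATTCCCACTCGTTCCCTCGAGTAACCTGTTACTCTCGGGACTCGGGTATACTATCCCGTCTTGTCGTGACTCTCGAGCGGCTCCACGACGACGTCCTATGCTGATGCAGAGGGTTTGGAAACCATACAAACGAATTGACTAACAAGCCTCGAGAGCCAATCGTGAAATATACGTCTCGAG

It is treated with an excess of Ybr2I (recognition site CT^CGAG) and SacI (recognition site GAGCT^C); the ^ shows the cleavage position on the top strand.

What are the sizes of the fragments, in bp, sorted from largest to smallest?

76, 56, 52, 34, 32, 27 bp

Ybr2I sites (CTCGAG) start at positions 81, 113, 169, 245, 272.
Ybr2I cuts after base 2 of each site, so after positions 82, 114, 170, 246, 273.
The SacI site (GAGCTC) starts at position 26.
SacI cuts after base 5 of each site (before the last base), so after position 30.
Combined cut positions: 30, 82, 114, 170, 246, 273.
Circular molecule, 6 cuts → 6 fragments:
  31–82 → 52 bp
  83–114 → 32 bp
  115–170 → 56 bp
  171–246 → 76 bp
  247–273 → 27 bp
  274–277 then 1–30 → 4 + 30 = 34 bp
Sorted largest to smallest: 76, 56, 52, 34, 32, 27 bp.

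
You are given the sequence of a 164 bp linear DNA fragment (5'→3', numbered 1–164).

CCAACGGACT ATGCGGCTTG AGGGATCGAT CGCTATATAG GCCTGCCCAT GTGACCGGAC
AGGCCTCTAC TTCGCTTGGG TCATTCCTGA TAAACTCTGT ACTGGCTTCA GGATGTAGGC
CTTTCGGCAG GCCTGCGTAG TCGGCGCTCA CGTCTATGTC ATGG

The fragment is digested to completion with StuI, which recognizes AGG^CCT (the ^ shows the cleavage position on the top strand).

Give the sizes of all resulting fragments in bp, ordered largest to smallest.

56, 41, 33, 22, 12 bp

StuI sites (AGGCCT) start at positions 39, 61, 117, 129.
StuI cuts after base 3 of each site, so after positions 41, 63, 119, 131.
Linear molecule, 4 cuts → 5 fragments:
  1–41 → 41 bp
  42–63 → 22 bp
  64–119 → 56 bp
  120–131 → 12 bp
  132–164 → 33 bp
Sorted largest to smallest: 56, 41, 33, 22, 12 bp.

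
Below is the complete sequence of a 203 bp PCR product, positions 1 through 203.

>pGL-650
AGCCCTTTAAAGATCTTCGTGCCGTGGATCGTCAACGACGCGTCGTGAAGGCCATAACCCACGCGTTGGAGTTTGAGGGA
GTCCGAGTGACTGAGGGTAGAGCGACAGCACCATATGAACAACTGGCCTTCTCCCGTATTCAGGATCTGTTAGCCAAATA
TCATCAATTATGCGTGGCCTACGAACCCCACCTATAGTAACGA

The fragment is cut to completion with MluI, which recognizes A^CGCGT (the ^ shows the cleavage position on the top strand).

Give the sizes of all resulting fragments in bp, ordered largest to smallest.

142, 38, 23 bp

MluI sites (ACGCGT) start at positions 38, 61.
MluI cuts after the first base of each site, so after positions 38, 61.
Linear molecule, 2 cuts → 3 fragments:
  1–38 → 38 bp
  39–61 → 23 bp
  62–203 → 142 bp
Sorted largest to smallest: 142, 38, 23 bp.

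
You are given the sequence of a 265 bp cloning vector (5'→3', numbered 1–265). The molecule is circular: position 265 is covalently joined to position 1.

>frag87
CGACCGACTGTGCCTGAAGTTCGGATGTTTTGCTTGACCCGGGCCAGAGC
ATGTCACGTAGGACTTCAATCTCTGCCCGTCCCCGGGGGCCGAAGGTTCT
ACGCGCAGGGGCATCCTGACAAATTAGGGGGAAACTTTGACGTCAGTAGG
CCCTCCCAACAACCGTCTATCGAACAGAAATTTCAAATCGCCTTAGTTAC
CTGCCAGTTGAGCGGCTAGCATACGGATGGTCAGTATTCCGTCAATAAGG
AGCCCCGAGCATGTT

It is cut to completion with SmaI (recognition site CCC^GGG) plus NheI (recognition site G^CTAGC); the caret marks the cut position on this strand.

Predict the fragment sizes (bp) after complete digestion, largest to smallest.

131, 90, 44 bp

SmaI sites (CCCGGG) start at positions 38, 82.
SmaI cuts after base 3 of each site, so after positions 40, 84.
The NheI site (GCTAGC) starts at position 215.
NheI cuts after the first base of each site, so after position 215.
Combined cut positions: 40, 84, 215.
Circular molecule, 3 cuts → 3 fragments:
  41–84 → 44 bp
  85–215 → 131 bp
  216–265 then 1–40 → 50 + 40 = 90 bp
Sorted largest to smallest: 131, 90, 44 bp.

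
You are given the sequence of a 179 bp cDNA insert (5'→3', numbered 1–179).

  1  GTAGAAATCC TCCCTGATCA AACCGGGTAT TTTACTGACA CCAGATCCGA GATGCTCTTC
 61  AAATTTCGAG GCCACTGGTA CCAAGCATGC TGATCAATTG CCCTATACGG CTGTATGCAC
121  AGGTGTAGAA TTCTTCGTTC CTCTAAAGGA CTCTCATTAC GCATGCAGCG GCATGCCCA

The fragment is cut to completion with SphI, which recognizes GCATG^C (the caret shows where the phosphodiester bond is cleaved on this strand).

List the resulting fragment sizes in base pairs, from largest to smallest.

89, 76, 10, 4 bp

SphI sites (GCATGC) start at positions 85, 161, 171.
SphI cuts after base 5 of each site (before the last base), so after positions 89, 165, 175.
Linear molecule, 3 cuts → 4 fragments:
  1–89 → 89 bp
  90–165 → 76 bp
  166–175 → 10 bp
  176–179 → 4 bp
Sorted largest to smallest: 89, 76, 10, 4 bp.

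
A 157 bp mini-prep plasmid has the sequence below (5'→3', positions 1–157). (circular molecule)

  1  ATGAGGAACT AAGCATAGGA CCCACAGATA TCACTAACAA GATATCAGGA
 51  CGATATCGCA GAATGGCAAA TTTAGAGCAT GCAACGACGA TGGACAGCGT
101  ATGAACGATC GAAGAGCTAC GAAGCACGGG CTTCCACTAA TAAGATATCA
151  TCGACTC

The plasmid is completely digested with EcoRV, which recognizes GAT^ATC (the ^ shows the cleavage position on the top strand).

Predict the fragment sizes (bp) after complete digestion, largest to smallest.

92, 40, 14, 11 bp

EcoRV sites (GATATC) start at positions 27, 41, 52, 144.
EcoRV cuts after base 3 of each site, so after positions 29, 43, 54, 146.
Circular molecule, 4 cuts → 4 fragments:
  30–43 → 14 bp
  44–54 → 11 bp
  55–146 → 92 bp
  147–157 then 1–29 → 11 + 29 = 40 bp
Sorted largest to smallest: 92, 40, 14, 11 bp.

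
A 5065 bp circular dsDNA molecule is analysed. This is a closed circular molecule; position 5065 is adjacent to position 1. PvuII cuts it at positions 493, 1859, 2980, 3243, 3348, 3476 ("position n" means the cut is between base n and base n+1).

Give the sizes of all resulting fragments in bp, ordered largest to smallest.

2082, 1366, 1121, 263, 128, 105 bp

Circular molecule, 6 cuts → 6 fragments:
  1859 − 493 = 1366 bp
  2980 − 1859 = 1121 bp
  3243 − 2980 = 263 bp
  3348 − 3243 = 105 bp
  3476 − 3348 = 128 bp
  wrap: 5065 − 3476 + 493 = 2082 bp
Sorted largest to smallest: 2082, 1366, 1121, 263, 128, 105 bp.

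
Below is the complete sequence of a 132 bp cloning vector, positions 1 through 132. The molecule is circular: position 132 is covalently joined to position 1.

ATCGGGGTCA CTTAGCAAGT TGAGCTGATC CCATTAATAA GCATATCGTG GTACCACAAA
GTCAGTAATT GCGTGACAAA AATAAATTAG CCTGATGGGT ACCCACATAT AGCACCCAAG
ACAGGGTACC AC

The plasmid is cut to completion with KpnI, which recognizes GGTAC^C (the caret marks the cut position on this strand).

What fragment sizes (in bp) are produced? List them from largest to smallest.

57, 48, 27 bp

KpnI sites (GGTACC) start at positions 50, 98, 125.
KpnI cuts after base 5 of each site (before the last base), so after positions 54, 102, 129.
Circular molecule, 3 cuts → 3 fragments:
  55–102 → 48 bp
  103–129 → 27 bp
  130–132 then 1–54 → 3 + 54 = 57 bp
Sorted largest to smallest: 57, 48, 27 bp.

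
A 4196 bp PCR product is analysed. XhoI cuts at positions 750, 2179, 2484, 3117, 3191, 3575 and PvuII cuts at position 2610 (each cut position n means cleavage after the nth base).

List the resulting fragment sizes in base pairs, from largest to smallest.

Combined cut positions (sorted): 750, 2179, 2484, 2610, 3117, 3191, 3575.
Linear molecule, 7 cuts → 8 fragments:
  750 − 0 = 750 bp
  2179 − 750 = 1429 bp
  2484 − 2179 = 305 bp
  2610 − 2484 = 126 bp
  3117 − 2610 = 507 bp
  3191 − 3117 = 74 bp
  3575 − 3191 = 384 bp
  4196 − 3575 = 621 bp
Sorted largest to smallest: 1429, 750, 621, 507, 384, 305, 126, 74 bp.

1429, 750, 621, 507, 384, 305, 126, 74 bp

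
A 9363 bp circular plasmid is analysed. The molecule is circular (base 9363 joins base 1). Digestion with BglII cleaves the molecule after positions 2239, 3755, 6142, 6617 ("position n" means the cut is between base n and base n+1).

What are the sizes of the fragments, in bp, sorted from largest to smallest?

Circular molecule, 4 cuts → 4 fragments:
  3755 − 2239 = 1516 bp
  6142 − 3755 = 2387 bp
  6617 − 6142 = 475 bp
  wrap: 9363 − 6617 + 2239 = 4985 bp
Sorted largest to smallest: 4985, 2387, 1516, 475 bp.

4985, 2387, 1516, 475 bp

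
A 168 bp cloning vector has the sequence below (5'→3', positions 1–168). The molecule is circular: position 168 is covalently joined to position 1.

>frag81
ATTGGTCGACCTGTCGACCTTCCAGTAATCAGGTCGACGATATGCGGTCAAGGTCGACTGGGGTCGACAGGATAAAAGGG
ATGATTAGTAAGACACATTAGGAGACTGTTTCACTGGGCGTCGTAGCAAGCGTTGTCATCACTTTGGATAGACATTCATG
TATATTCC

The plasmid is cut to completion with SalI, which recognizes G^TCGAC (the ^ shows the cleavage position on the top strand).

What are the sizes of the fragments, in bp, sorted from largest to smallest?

110, 20, 20, 10, 8 bp

SalI sites (GTCGAC) start at positions 5, 13, 33, 53, 63.
SalI cuts after the first base of each site, so after positions 5, 13, 33, 53, 63.
Circular molecule, 5 cuts → 5 fragments:
  6–13 → 8 bp
  14–33 → 20 bp
  34–53 → 20 bp
  54–63 → 10 bp
  64–168 then 1–5 → 105 + 5 = 110 bp
Sorted largest to smallest: 110, 20, 20, 10, 8 bp.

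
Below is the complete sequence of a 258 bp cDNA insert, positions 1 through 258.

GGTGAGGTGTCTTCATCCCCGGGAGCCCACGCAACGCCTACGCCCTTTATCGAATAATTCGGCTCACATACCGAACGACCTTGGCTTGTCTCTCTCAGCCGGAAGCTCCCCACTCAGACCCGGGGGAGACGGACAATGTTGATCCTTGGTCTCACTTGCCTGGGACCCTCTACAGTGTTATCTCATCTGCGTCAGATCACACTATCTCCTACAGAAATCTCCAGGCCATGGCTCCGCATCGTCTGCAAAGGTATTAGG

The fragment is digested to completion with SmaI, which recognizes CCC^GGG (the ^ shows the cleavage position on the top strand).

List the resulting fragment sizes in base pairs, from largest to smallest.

137, 101, 20 bp

SmaI sites (CCCGGG) start at positions 18, 119.
SmaI cuts after base 3 of each site, so after positions 20, 121.
Linear molecule, 2 cuts → 3 fragments:
  1–20 → 20 bp
  21–121 → 101 bp
  122–258 → 137 bp
Sorted largest to smallest: 137, 101, 20 bp.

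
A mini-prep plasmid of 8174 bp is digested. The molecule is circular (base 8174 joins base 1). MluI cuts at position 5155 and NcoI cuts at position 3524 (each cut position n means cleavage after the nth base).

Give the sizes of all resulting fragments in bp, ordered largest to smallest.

Combined cut positions (sorted): 3524, 5155.
Circular molecule, 2 cuts → 2 fragments:
  5155 − 3524 = 1631 bp
  wrap: 8174 − 5155 + 3524 = 6543 bp
Sorted largest to smallest: 6543, 1631 bp.

6543, 1631 bp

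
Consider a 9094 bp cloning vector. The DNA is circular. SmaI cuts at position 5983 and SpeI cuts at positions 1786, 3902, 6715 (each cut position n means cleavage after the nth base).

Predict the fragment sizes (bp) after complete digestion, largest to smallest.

4165, 2116, 2081, 732 bp

Combined cut positions (sorted): 1786, 3902, 5983, 6715.
Circular molecule, 4 cuts → 4 fragments:
  3902 − 1786 = 2116 bp
  5983 − 3902 = 2081 bp
  6715 − 5983 = 732 bp
  wrap: 9094 − 6715 + 1786 = 4165 bp
Sorted largest to smallest: 4165, 2116, 2081, 732 bp.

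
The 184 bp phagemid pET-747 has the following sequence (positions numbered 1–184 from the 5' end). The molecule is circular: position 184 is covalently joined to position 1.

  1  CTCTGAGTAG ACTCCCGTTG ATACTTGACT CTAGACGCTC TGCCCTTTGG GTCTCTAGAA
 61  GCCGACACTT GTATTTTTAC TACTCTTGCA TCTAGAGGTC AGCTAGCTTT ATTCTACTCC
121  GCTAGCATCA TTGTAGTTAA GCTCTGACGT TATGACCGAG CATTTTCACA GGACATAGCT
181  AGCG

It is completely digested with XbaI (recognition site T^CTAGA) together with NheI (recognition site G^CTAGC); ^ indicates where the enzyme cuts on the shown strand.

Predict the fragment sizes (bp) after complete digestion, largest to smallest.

XbaI sites (TCTAGA) start at positions 30, 54, 91.
XbaI cuts after the first base of each site, so after positions 30, 54, 91.
NheI sites (GCTAGC) start at positions 102, 121, 178.
NheI cuts after the first base of each site, so after positions 102, 121, 178.
Combined cut positions: 30, 54, 91, 102, 121, 178.
Circular molecule, 6 cuts → 6 fragments:
  31–54 → 24 bp
  55–91 → 37 bp
  92–102 → 11 bp
  103–121 → 19 bp
  122–178 → 57 bp
  179–184 then 1–30 → 6 + 30 = 36 bp
Sorted largest to smallest: 57, 37, 36, 24, 19, 11 bp.

57, 37, 36, 24, 19, 11 bp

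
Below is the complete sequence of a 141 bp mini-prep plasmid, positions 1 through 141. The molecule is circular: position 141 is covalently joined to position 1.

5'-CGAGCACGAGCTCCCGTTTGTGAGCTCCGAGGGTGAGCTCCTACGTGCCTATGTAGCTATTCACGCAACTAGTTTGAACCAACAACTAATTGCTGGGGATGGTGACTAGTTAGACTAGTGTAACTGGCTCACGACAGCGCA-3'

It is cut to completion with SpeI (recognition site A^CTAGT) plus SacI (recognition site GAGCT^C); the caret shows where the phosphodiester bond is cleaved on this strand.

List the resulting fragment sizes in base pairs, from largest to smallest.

39, 37, 29, 14, 13, 9 bp

SpeI sites (ACTAGT) start at positions 68, 105, 114.
SpeI cuts after the first base of each site, so after positions 68, 105, 114.
SacI sites (GAGCTC) start at positions 8, 22, 35.
SacI cuts after base 5 of each site (before the last base), so after positions 12, 26, 39.
Combined cut positions: 12, 26, 39, 68, 105, 114.
Circular molecule, 6 cuts → 6 fragments:
  13–26 → 14 bp
  27–39 → 13 bp
  40–68 → 29 bp
  69–105 → 37 bp
  106–114 → 9 bp
  115–141 then 1–12 → 27 + 12 = 39 bp
Sorted largest to smallest: 39, 37, 29, 14, 13, 9 bp.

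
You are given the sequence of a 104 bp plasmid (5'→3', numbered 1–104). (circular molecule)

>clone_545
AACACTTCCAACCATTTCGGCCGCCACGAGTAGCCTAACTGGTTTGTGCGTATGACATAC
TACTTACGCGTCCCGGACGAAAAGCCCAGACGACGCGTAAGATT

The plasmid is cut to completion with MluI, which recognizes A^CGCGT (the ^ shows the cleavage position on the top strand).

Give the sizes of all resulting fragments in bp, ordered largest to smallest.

77, 27 bp

MluI sites (ACGCGT) start at positions 66, 93.
MluI cuts after the first base of each site, so after positions 66, 93.
Circular molecule, 2 cuts → 2 fragments:
  67–93 → 27 bp
  94–104 then 1–66 → 11 + 66 = 77 bp
Sorted largest to smallest: 77, 27 bp.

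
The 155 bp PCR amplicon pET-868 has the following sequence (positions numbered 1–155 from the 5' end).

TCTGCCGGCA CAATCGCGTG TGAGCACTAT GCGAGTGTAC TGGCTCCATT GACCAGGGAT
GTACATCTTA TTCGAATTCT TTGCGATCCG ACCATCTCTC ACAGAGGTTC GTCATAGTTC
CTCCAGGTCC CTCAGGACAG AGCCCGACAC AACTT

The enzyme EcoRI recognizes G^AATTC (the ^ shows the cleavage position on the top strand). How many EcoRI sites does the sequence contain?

1

GAATTC occurs starting at position 74.
EcoRI cuts at 1 site.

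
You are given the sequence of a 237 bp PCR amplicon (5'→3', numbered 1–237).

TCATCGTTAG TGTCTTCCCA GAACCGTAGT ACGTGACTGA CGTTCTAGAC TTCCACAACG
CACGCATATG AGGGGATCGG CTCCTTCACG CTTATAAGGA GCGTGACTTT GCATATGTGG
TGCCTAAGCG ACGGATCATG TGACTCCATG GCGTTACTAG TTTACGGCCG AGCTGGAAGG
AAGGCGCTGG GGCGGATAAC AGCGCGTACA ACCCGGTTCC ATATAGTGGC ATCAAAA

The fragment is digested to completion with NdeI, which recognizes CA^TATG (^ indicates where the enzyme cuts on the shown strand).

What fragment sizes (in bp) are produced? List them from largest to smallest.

124, 66, 47 bp

NdeI sites (CATATG) start at positions 65, 112.
NdeI cuts after base 2 of each site, so after positions 66, 113.
Linear molecule, 2 cuts → 3 fragments:
  1–66 → 66 bp
  67–113 → 47 bp
  114–237 → 124 bp
Sorted largest to smallest: 124, 66, 47 bp.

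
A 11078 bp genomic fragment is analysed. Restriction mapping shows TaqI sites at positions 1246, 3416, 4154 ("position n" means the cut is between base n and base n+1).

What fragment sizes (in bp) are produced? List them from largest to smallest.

6924, 2170, 1246, 738 bp

Linear molecule, 3 cuts → 4 fragments:
  1246 − 0 = 1246 bp
  3416 − 1246 = 2170 bp
  4154 − 3416 = 738 bp
  11078 − 4154 = 6924 bp
Sorted largest to smallest: 6924, 2170, 1246, 738 bp.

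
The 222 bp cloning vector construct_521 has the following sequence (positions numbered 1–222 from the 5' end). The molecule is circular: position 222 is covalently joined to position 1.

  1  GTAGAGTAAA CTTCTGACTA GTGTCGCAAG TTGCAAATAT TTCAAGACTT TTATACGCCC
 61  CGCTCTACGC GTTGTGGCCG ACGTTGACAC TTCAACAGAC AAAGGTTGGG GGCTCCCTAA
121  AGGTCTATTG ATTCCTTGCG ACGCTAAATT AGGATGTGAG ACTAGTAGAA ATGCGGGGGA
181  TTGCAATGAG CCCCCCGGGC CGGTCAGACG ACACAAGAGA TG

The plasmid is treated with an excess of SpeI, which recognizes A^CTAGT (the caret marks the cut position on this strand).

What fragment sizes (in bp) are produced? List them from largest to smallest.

144, 78 bp

SpeI sites (ACTAGT) start at positions 17, 161.
SpeI cuts after the first base of each site, so after positions 17, 161.
Circular molecule, 2 cuts → 2 fragments:
  18–161 → 144 bp
  162–222 then 1–17 → 61 + 17 = 78 bp
Sorted largest to smallest: 144, 78 bp.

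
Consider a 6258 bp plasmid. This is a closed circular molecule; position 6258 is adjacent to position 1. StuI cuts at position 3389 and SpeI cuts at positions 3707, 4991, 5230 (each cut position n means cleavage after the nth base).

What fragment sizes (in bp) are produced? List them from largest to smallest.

4417, 1284, 318, 239 bp

Combined cut positions (sorted): 3389, 3707, 4991, 5230.
Circular molecule, 4 cuts → 4 fragments:
  3707 − 3389 = 318 bp
  4991 − 3707 = 1284 bp
  5230 − 4991 = 239 bp
  wrap: 6258 − 5230 + 3389 = 4417 bp
Sorted largest to smallest: 4417, 1284, 318, 239 bp.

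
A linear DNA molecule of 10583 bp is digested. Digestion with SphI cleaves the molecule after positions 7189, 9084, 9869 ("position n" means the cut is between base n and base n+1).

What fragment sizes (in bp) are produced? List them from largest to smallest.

Linear molecule, 3 cuts → 4 fragments:
  7189 − 0 = 7189 bp
  9084 − 7189 = 1895 bp
  9869 − 9084 = 785 bp
  10583 − 9869 = 714 bp
Sorted largest to smallest: 7189, 1895, 785, 714 bp.

7189, 1895, 785, 714 bp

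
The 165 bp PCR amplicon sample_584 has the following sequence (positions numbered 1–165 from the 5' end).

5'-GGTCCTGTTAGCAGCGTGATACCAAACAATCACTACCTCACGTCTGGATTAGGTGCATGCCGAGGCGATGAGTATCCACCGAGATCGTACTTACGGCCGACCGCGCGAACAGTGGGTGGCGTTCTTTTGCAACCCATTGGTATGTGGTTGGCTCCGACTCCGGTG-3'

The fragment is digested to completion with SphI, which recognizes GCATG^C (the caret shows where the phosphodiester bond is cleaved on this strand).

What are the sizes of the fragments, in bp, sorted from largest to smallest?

The SphI site (GCATGC) starts at position 55.
SphI cuts after base 5 of each site (before the last base), so after position 59.
Linear molecule, 1 cut → 2 fragments:
  1–59 → 59 bp
  60–165 → 106 bp
Sorted largest to smallest: 106, 59 bp.

106, 59 bp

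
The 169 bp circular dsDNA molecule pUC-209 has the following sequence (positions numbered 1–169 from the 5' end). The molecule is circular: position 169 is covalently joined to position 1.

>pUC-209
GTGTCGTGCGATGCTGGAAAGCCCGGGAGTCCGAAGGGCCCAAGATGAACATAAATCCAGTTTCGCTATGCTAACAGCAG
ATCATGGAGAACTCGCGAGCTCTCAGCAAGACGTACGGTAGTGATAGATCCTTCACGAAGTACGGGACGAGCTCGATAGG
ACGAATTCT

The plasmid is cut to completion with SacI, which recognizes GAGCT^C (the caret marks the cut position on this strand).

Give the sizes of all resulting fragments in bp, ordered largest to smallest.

SacI sites (GAGCTC) start at positions 97, 149.
SacI cuts after base 5 of each site (before the last base), so after positions 101, 153.
Circular molecule, 2 cuts → 2 fragments:
  102–153 → 52 bp
  154–169 then 1–101 → 16 + 101 = 117 bp
Sorted largest to smallest: 117, 52 bp.

117, 52 bp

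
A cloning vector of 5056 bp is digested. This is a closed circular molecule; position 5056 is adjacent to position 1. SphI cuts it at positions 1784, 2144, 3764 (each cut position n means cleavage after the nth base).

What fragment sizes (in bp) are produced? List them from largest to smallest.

Circular molecule, 3 cuts → 3 fragments:
  2144 − 1784 = 360 bp
  3764 − 2144 = 1620 bp
  wrap: 5056 − 3764 + 1784 = 3076 bp
Sorted largest to smallest: 3076, 1620, 360 bp.

3076, 1620, 360 bp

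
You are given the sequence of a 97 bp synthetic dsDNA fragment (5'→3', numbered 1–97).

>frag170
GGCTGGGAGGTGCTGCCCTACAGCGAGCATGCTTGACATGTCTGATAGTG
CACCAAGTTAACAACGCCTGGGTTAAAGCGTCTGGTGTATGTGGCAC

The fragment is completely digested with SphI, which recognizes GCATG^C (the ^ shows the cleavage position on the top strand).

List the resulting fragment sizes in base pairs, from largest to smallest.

66, 31 bp

The SphI site (GCATGC) starts at position 27.
SphI cuts after base 5 of each site (before the last base), so after position 31.
Linear molecule, 1 cut → 2 fragments:
  1–31 → 31 bp
  32–97 → 66 bp
Sorted largest to smallest: 66, 31 bp.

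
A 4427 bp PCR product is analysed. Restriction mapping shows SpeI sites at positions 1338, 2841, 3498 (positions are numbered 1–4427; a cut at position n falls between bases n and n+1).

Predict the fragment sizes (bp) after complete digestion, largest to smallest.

Linear molecule, 3 cuts → 4 fragments:
  1338 − 0 = 1338 bp
  2841 − 1338 = 1503 bp
  3498 − 2841 = 657 bp
  4427 − 3498 = 929 bp
Sorted largest to smallest: 1503, 1338, 929, 657 bp.

1503, 1338, 929, 657 bp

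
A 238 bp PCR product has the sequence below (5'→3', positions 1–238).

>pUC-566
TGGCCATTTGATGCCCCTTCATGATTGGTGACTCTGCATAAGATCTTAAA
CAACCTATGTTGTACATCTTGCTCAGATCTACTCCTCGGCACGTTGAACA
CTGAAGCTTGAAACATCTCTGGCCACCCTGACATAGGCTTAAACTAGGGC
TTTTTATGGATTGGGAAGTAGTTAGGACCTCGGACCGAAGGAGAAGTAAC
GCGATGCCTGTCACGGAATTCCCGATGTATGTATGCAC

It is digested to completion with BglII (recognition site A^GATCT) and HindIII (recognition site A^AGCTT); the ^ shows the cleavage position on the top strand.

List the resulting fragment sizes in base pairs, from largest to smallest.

134, 41, 34, 29 bp

BglII sites (AGATCT) start at positions 41, 75.
BglII cuts after the first base of each site, so after positions 41, 75.
The HindIII site (AAGCTT) starts at position 104.
HindIII cuts after the first base of each site, so after position 104.
Combined cut positions: 41, 75, 104.
Linear molecule, 3 cuts → 4 fragments:
  1–41 → 41 bp
  42–75 → 34 bp
  76–104 → 29 bp
  105–238 → 134 bp
Sorted largest to smallest: 134, 41, 34, 29 bp.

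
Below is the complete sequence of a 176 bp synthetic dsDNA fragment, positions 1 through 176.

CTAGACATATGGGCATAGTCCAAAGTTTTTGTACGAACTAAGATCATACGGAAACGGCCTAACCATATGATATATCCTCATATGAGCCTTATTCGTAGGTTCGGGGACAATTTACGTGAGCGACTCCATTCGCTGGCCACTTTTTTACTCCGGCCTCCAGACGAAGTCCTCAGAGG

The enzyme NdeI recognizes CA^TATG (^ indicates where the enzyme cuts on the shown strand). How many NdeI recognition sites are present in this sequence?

CATATG occurs starting at positions 6, 64, 79.
NdeI cuts at 3 sites.

3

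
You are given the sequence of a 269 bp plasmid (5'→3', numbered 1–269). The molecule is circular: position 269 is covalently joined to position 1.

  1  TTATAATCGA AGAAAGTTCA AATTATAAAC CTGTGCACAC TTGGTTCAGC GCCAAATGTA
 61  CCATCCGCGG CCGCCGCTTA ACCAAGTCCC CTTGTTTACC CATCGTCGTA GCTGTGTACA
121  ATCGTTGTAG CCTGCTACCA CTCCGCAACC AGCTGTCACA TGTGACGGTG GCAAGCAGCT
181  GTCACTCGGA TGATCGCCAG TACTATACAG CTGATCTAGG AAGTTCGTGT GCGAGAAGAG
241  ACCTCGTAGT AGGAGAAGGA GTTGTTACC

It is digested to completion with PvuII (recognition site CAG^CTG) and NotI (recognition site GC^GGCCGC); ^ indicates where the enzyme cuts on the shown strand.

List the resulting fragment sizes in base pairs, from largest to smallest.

127, 84, 32, 26 bp

PvuII sites (CAGCTG) start at positions 150, 176, 208.
PvuII cuts after base 3 of each site, so after positions 152, 178, 210.
The NotI site (GCGGCCGC) starts at position 67.
NotI cuts after base 2 of each site, so after position 68.
Combined cut positions: 68, 152, 178, 210.
Circular molecule, 4 cuts → 4 fragments:
  69–152 → 84 bp
  153–178 → 26 bp
  179–210 → 32 bp
  211–269 then 1–68 → 59 + 68 = 127 bp
Sorted largest to smallest: 127, 84, 32, 26 bp.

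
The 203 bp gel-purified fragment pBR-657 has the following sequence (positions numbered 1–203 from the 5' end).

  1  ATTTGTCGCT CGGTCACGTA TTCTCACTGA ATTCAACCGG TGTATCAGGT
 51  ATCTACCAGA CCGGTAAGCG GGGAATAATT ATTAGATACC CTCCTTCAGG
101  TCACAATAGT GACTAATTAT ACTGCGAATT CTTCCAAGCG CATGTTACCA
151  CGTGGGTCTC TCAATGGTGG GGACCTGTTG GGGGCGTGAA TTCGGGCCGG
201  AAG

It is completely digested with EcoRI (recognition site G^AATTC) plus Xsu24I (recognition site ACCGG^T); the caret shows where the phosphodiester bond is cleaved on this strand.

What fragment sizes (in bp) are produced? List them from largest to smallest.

62, 62, 29, 24, 15, 11 bp

EcoRI sites (GAATTC) start at positions 29, 126, 188.
EcoRI cuts after the first base of each site, so after positions 29, 126, 188.
Xsu24I sites (ACCGGT) start at positions 36, 60.
Xsu24I cuts after base 5 of each site (before the last base), so after positions 40, 64.
Combined cut positions: 29, 40, 64, 126, 188.
Linear molecule, 5 cuts → 6 fragments:
  1–29 → 29 bp
  30–40 → 11 bp
  41–64 → 24 bp
  65–126 → 62 bp
  127–188 → 62 bp
  189–203 → 15 bp
Sorted largest to smallest: 62, 62, 29, 24, 15, 11 bp.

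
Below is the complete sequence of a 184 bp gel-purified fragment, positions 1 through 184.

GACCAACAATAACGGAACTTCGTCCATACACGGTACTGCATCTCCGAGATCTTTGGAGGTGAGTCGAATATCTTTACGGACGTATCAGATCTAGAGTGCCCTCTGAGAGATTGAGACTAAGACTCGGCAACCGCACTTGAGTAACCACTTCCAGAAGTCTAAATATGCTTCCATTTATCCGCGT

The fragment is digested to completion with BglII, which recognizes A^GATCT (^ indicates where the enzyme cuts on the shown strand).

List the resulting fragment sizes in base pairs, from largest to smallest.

97, 47, 40 bp

BglII sites (AGATCT) start at positions 47, 87.
BglII cuts after the first base of each site, so after positions 47, 87.
Linear molecule, 2 cuts → 3 fragments:
  1–47 → 47 bp
  48–87 → 40 bp
  88–184 → 97 bp
Sorted largest to smallest: 97, 47, 40 bp.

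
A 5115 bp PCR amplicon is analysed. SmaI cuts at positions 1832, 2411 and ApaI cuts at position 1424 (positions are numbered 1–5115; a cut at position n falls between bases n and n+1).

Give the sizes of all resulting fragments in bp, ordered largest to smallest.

Combined cut positions (sorted): 1424, 1832, 2411.
Linear molecule, 3 cuts → 4 fragments:
  1424 − 0 = 1424 bp
  1832 − 1424 = 408 bp
  2411 − 1832 = 579 bp
  5115 − 2411 = 2704 bp
Sorted largest to smallest: 2704, 1424, 579, 408 bp.

2704, 1424, 579, 408 bp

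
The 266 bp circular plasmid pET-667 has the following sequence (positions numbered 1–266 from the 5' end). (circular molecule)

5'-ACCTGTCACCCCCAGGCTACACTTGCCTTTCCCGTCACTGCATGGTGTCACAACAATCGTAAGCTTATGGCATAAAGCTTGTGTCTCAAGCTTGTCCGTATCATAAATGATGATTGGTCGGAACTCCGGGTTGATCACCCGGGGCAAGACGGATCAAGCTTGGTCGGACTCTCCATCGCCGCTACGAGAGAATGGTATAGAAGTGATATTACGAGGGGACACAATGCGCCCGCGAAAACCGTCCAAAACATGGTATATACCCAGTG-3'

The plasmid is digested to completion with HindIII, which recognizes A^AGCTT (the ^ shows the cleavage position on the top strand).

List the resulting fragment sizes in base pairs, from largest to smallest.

171, 68, 14, 13 bp

HindIII sites (AAGCTT) start at positions 61, 75, 88, 156.
HindIII cuts after the first base of each site, so after positions 61, 75, 88, 156.
Circular molecule, 4 cuts → 4 fragments:
  62–75 → 14 bp
  76–88 → 13 bp
  89–156 → 68 bp
  157–266 then 1–61 → 110 + 61 = 171 bp
Sorted largest to smallest: 171, 68, 14, 13 bp.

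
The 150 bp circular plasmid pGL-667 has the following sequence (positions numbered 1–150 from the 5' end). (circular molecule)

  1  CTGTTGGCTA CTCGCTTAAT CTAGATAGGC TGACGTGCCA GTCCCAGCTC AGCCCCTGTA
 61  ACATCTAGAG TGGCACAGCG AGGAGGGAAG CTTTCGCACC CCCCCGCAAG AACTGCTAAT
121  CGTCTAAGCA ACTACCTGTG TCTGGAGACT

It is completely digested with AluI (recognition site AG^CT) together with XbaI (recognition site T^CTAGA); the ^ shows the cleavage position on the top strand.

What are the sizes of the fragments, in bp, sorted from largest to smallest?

80, 27, 26, 17 bp

AluI sites (AGCT) start at positions 46, 89.
AluI cuts after base 2 of each site, so after positions 47, 90.
XbaI sites (TCTAGA) start at positions 20, 64.
XbaI cuts after the first base of each site, so after positions 20, 64.
Combined cut positions: 20, 47, 64, 90.
Circular molecule, 4 cuts → 4 fragments:
  21–47 → 27 bp
  48–64 → 17 bp
  65–90 → 26 bp
  91–150 then 1–20 → 60 + 20 = 80 bp
Sorted largest to smallest: 80, 27, 26, 17 bp.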